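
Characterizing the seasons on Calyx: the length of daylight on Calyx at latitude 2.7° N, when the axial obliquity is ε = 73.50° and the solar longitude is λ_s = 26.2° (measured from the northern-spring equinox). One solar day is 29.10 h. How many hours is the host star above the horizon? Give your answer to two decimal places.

14.75 h

Solar declination: sin δ = sin ε · sin λ_s = sin 73.50° × sin 26.2° = 0.42332, so δ = +25.045°.
cos H₀ = −tan φ · tan δ = −tan(+2.7°) × tan(+25.045°) = -0.0220, so H₀ = 1.5928 rad = 91.26°.
Daylight = 2H₀/(2π) × 29.10 h = (1.5928/π) × 29.10 = 14.75 h.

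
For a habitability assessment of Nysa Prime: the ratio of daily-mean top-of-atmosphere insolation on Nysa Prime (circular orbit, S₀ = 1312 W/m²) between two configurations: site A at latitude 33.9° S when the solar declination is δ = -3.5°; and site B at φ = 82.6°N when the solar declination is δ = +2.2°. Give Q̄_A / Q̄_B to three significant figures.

Q̄_A / Q̄_B ≈ 4.55

— Configuration A (φ=-33.9°):
cos H₀ = −tan(-33.9°) tan(-3.500°) = -0.0411, H₀ = 1.6119 rad.
Bracket: H₀ sin φ sin δ + cos φ cos δ sin H₀ = 1.6119×-0.55775×-0.06105 + 0.83001×0.99813×0.99916 = 0.054886 + 0.827762 = 0.882648.
Q̄ = (S₀/π) × [bracket] = (1312/π) × 0.882648 = 368.61 W/m².
— Configuration B (φ=+82.6°):
cos H₀ = −tan(+82.6°) tan(+2.200°) = -0.2958, H₀ = 1.8711 rad.
Bracket: H₀ sin φ sin δ + cos φ cos δ sin H₀ = 1.8711×0.99167×0.03839 + 0.12880×0.99926×0.95525 = 0.071233 + 0.122945 = 0.194178.
Q̄ = (S₀/π) × [bracket] = (1312/π) × 0.194178 = 81.093 W/m².
Ratio Q̄_A / Q̄_B = 368.61 / 81.093 = 4.546.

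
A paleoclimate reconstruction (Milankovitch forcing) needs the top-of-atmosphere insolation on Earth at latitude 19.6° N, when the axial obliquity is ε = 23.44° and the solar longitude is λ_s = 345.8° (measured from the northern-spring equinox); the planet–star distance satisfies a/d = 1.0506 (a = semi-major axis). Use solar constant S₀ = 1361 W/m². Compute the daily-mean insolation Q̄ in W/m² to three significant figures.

Q̄ ≈ 424 W/m²

Solar declination: sin δ = sin ε · sin λ_s = sin 23.44° × sin 345.8° = -0.09758, so δ = -5.600°.
cos H₀ = −tan(+19.6°) tan(-5.600°) = 0.0349, H₀ = 1.5359 rad.
Bracket: H₀ sin φ sin δ + cos φ cos δ sin H₀ = 1.5359×0.33545×-0.09758 + 0.94206×0.99523×0.99939 = -0.050275 + 0.936994 = 0.886719.
Inverse-square distance factor (a/d)² = 1.0506² = 1.103760.
Q̄ = (S₀/π) × 1.103760 × [bracket] = (1361/π) × 1.103760 × 0.886719 = 424.0 W/m².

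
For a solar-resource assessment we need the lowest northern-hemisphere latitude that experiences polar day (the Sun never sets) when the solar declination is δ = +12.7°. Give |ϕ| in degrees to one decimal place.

|ϕ| = 77.3°

Polar day requires cos h₀ = −tan ϕ tan δ ≤ −1, i.e. tan ϕ tan δ ≥ 1.
The boundary is |tan ϕ| · |tan δ| = 1, so |ϕ| = 90° − |δ| = 90° − 12.7° = 77.3° in the northern hemisphere.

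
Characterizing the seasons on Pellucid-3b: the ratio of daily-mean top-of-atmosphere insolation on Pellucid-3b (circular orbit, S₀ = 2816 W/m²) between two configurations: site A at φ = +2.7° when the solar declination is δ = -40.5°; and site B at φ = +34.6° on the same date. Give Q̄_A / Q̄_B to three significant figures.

Q̄_A / Q̄_B ≈ 4.48

— Configuration A (φ=+2.7°):
cos H₀ = −tan(+2.7°) tan(-40.500°) = 0.0403, H₀ = 1.5305 rad.
Bracket: H₀ sin φ sin δ + cos φ cos δ sin H₀ = 1.5305×0.04711×-0.64945 + 0.99889×0.76041×0.99919 = -0.046827 + 0.758951 = 0.712124.
Q̄ = (S₀/π) × [bracket] = (2816/π) × 0.712124 = 638.32 W/m².
— Configuration B (φ=+34.6°):
cos H₀ = −tan(+34.6°) tan(-40.500°) = 0.5892, H₀ = 0.9407 rad.
Bracket: H₀ sin φ sin δ + cos φ cos δ sin H₀ = 0.9407×0.56784×-0.64945 + 0.82314×0.76041×0.80799 = -0.346915 + 0.505740 = 0.158825.
Q̄ = (S₀/π) × [bracket] = (2816/π) × 0.158825 = 142.36 W/m².
Ratio Q̄_A / Q̄_B = 638.32 / 142.36 = 4.484.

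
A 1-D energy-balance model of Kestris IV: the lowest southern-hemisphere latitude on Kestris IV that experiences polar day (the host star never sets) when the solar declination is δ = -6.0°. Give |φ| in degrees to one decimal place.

Polar day requires cos H₀ = −tan φ tan δ ≤ −1, i.e. tan φ tan δ ≥ 1.
The boundary is |tan φ| · |tan δ| = 1, so |φ| = 90° − |δ| = 90° − 6.0° = 84.0° in the southern hemisphere.

|φ| = 84.0°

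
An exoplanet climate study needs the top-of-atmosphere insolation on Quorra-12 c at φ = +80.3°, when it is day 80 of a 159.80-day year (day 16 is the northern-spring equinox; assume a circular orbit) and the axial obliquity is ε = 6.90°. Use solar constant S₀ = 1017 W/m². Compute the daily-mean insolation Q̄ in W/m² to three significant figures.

Q̄ ≈ 94.3 W/m²

Solar longitude: λ_s = 360° × (80 − 16)/159.80 = 144.180°.
sin δ = sin 6.90° × sin 144.180° = 0.07031, so δ = +4.032°.
cos H₀ = −tan(+80.3°) tan(+4.032°) = -0.4123, H₀ = 1.9958 rad.
Bracket: H₀ sin φ sin δ + cos φ cos δ sin H₀ = 1.9958×0.98570×0.07031 + 0.16849×0.99753×0.91103 = 0.138318 + 0.153120 = 0.291438.
Q̄ = (S₀/π) × [bracket] = (1017/π) × 0.291438 = 94.34 W/m².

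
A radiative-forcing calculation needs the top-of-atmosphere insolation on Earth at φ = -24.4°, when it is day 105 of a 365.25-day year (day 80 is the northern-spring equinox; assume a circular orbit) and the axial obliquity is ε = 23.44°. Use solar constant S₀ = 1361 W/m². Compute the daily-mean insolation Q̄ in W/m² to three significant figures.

Q̄ ≈ 344 W/m²

Solar longitude: λ_s = 360° × (105 − 80)/365.25 = 24.641°.
sin δ = sin 23.44° × sin 24.641° = 0.16585, so δ = +9.547°.
cos H₀ = −tan(-24.4°) tan(+9.547°) = 0.0763, H₀ = 1.4944 rad.
Bracket: H₀ sin φ sin δ + cos φ cos δ sin H₀ = 1.4944×-0.41310×0.16585 + 0.91068×0.98615×0.99709 = -0.102385 + 0.895454 = 0.793069.
Q̄ = (S₀/π) × [bracket] = (1361/π) × 0.793069 = 343.6 W/m².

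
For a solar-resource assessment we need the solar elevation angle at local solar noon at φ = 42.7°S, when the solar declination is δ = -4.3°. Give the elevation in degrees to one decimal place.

At local noon the hour angle is zero, so the zenith angle equals |φ − δ| = |-42.7° − (-4.300°)| = 38.400°.
Elevation = 90° − 38.400° = 51.6°.

51.6°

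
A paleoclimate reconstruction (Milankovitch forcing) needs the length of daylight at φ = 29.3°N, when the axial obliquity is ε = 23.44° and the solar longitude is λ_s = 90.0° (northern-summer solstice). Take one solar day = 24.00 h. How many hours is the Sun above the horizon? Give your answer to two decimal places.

Solar declination: sin δ = sin ε · sin λ_s = sin 23.44° × sin 90.0° = 0.39779, so δ = +23.440°.
cos H₀ = −tan φ · tan δ = −tan(+29.3°) × tan(+23.440°) = -0.2433, so H₀ = 1.8166 rad = 104.08°.
Daylight = 2H₀/(2π) × 24.00 h = (1.8166/π) × 24.00 = 13.88 h.

13.88 h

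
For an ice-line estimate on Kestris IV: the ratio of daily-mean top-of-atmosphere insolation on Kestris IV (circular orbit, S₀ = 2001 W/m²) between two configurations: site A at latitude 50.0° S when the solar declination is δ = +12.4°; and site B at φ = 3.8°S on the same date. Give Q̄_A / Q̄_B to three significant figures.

— Configuration A (φ=-50.0°):
cos H₀ = −tan(-50.0°) tan(+12.400°) = 0.2620, H₀ = 1.3057 rad.
Bracket: H₀ sin φ sin δ + cos φ cos δ sin H₀ = 1.3057×-0.76604×0.21474 + 0.64279×0.97667×0.96506 = -0.214787 + 0.605859 = 0.391072.
Q̄ = (S₀/π) × [bracket] = (2001/π) × 0.391072 = 249.09 W/m².
— Configuration B (φ=-3.8°):
cos H₀ = −tan(-3.8°) tan(+12.400°) = 0.0146, H₀ = 1.5562 rad.
Bracket: H₀ sin φ sin δ + cos φ cos δ sin H₀ = 1.5562×-0.06627×0.21474 + 0.99780×0.97667×0.99989 = -0.022146 + 0.974414 = 0.952268.
Q̄ = (S₀/π) × [bracket] = (2001/π) × 0.952268 = 606.54 W/m².
Ratio Q̄_A / Q̄_B = 249.09 / 606.54 = 0.4107.

Q̄_A / Q̄_B ≈ 0.411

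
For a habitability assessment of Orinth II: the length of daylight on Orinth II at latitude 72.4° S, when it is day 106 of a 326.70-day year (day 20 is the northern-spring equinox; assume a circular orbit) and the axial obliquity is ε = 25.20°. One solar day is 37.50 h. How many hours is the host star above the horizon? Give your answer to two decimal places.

Solar longitude: λ_s = 360° × (106 − 20)/326.70 = 94.766°.
sin δ = sin 25.20° × sin 94.766° = 0.42431, so δ = +25.107°.
cos H₀ = −tan φ · tan δ = 1.4771 ≥ 1, so the host star never rises (polar night) and H₀ = 0.
Daylight = 2H₀/(2π) × 37.50 h = (0.0000/π) × 37.50 = 0.00 h.

0.00 h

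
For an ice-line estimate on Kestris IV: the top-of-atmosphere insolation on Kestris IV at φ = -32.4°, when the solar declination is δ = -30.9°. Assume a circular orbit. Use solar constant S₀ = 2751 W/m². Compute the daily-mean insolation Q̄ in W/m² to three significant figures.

cos H₀ = −tan(-32.4°) tan(-30.900°) = -0.3798, H₀ = 1.9604 rad.
Bracket: H₀ sin φ sin δ + cos φ cos δ sin H₀ = 1.9604×-0.53583×-0.51354 + 0.84433×0.85806×0.92506 = 0.539444 + 0.670193 = 1.209637.
Q̄ = (S₀/π) × [bracket] = (2751/π) × 1.209637 = 1059 W/m².

Q̄ ≈ 1.06e+03 W/m²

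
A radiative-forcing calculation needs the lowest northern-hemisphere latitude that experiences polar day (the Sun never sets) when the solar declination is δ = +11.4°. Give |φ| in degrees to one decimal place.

|φ| = 78.6°

Polar day requires cos H₀ = −tan φ tan δ ≤ −1, i.e. tan φ tan δ ≥ 1.
The boundary is |tan φ| · |tan δ| = 1, so |φ| = 90° − |δ| = 90° − 11.4° = 78.6° in the northern hemisphere.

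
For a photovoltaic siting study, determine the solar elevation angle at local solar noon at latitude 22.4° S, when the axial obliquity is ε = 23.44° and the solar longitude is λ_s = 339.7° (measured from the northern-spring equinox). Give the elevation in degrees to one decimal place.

Solar declination: sin δ = sin ε · sin λ_s = sin 23.44° × sin 339.7° = -0.13801, so δ = -7.933°.
At local noon the hour angle is zero, so the zenith angle equals |φ − δ| = |-22.4° − (-7.933°)| = 14.467°.
Elevation = 90° − 14.467° = 75.5°.

75.5°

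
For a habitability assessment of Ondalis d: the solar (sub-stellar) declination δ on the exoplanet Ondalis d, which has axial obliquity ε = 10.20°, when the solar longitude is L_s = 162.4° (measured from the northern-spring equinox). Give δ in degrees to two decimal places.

sin δ = sin ε · sin L_s = sin 10.20° × sin 162.4° = 0.053545.
δ = arcsin(0.053545) = +3.07°.

δ = +3.07°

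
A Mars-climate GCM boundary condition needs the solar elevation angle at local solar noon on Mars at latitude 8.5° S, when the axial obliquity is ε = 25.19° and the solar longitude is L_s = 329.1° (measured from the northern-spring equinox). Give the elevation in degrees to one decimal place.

85.9°

Solar declination: sin δ = sin ε · sin L_s = sin 25.19° × sin 329.1° = -0.21857, so δ = -12.625°.
At local noon the hour angle is zero, so the zenith angle equals |ϕ − δ| = |-8.5° − (-12.625°)| = 4.125°.
Elevation = 90° − 4.125° = 85.9°.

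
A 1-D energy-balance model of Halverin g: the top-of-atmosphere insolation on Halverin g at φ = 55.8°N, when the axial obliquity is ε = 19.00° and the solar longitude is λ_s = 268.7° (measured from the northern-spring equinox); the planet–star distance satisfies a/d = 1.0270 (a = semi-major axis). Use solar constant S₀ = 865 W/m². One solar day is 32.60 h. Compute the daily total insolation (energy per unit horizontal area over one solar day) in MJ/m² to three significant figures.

Solar declination: sin δ = sin ε · sin λ_s = sin 19.00° × sin 268.7° = -0.32548, so δ = -18.995°.
cos H₀ = −tan(+55.8°) tan(-18.995°) = 0.5065, H₀ = 1.0397 rad.
Bracket: H₀ sin φ sin δ + cos φ cos δ sin H₀ = 1.0397×0.82708×-0.32548 + 0.56208×0.94555×0.86223 = -0.279885 + 0.458253 = 0.178368.
Inverse-square distance factor (a/d)² = 1.0270² = 1.054729.
Q̄ = (S₀/π) × 1.054729 × [bracket] = (865/π) × 1.054729 × 0.178368 = 51.799 W/m².
Daily total = Q̄ × 32.60 h × 3600 s/h = 51.799 × 32.60 × 3600 / 10⁶ = 6.079 MJ/m².

6.08 MJ/m²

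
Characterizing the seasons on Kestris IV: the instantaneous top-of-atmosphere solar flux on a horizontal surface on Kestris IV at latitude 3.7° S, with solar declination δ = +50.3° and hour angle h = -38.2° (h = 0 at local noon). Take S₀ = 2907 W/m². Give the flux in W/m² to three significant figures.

1.31e+03 W/m²

cos θ_z = sin φ sin δ + cos φ cos δ cos h = -0.049651 + 0.500934 = 0.451283.
Flux = S₀ · cos θ_z = 2907 × 0.451283 = 1312 W/m².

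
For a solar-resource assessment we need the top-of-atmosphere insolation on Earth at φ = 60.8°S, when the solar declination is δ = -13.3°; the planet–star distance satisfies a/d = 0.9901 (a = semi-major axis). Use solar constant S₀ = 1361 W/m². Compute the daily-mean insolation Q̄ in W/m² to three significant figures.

cos H₀ = −tan(-60.8°) tan(-13.300°) = -0.4230, H₀ = 2.0075 rad.
Bracket: H₀ sin φ sin δ + cos φ cos δ sin H₀ = 2.0075×-0.87292×-0.23005 + 0.48786×0.97318×0.90614 = 0.403137 + 0.430213 = 0.833350.
Inverse-square distance factor (a/d)² = 0.9901² = 0.980298.
Q̄ = (S₀/π) × 0.980298 × [bracket] = (1361/π) × 0.980298 × 0.833350 = 353.9 W/m².

Q̄ ≈ 354 W/m²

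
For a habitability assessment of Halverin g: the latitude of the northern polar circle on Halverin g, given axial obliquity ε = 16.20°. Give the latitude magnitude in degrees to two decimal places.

73.80°

The polar circle is the lowest latitude that experiences at least one full rotation of continuous daylight at the northern-summer solstice; it lies at |φ| = 90° − ε = 90° − 16.20° = 73.80°.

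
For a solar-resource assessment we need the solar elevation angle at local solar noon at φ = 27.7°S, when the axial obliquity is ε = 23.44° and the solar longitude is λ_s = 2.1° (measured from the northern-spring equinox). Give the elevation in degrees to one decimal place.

61.5°

Solar declination: sin δ = sin ε · sin λ_s = sin 23.44° × sin 2.1° = 0.01458, so δ = +0.835°.
At local noon the hour angle is zero, so the zenith angle equals |φ − δ| = |-27.7° − (+0.835°)| = 28.535°.
Elevation = 90° − 28.535° = 61.5°.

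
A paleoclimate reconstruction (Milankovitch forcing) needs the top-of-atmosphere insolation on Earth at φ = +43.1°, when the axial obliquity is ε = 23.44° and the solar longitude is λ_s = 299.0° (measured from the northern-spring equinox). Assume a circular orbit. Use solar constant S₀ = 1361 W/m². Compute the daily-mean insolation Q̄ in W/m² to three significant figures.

Solar declination: sin δ = sin ε · sin λ_s = sin 23.44° × sin 299.0° = -0.34791, so δ = -20.360°.
cos H₀ = −tan(+43.1°) tan(-20.360°) = 0.3473, H₀ = 1.2161 rad.
Bracket: H₀ sin φ sin δ + cos φ cos δ sin H₀ = 1.2161×0.68327×-0.34791 + 0.73016×0.93753×0.93777 = -0.289087 + 0.641948 = 0.352861.
Q̄ = (S₀/π) × [bracket] = (1361/π) × 0.352861 = 152.9 W/m².

Q̄ ≈ 153 W/m²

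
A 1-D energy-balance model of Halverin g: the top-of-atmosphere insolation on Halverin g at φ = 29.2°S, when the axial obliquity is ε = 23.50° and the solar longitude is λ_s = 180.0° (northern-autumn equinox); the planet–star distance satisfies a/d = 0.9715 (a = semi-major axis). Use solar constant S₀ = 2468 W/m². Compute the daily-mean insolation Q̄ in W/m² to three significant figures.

Q̄ ≈ 647 W/m²

Solar declination: sin δ = sin ε · sin λ_s = sin 23.50° × sin 180.0° = 0.00000, so δ = +0.000°.
cos H₀ = −tan(-29.2°) tan(+0.000°) = 0.0000, H₀ = 1.5708 rad.
Bracket: H₀ sin φ sin δ + cos φ cos δ sin H₀ = 1.5708×-0.48786×0.00000 + 0.87292×1.00000×1.00000 = -0.000000 + 0.872920 = 0.872920.
Inverse-square distance factor (a/d)² = 0.9715² = 0.943812.
Q̄ = (S₀/π) × 0.943812 × [bracket] = (2468/π) × 0.943812 × 0.872920 = 647.2 W/m².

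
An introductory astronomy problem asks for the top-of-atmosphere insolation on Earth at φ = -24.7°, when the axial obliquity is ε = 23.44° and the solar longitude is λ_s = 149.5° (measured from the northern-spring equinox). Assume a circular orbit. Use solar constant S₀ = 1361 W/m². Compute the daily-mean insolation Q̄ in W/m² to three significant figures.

Q̄ ≈ 330 W/m²

Solar declination: sin δ = sin ε · sin λ_s = sin 23.44° × sin 149.5° = 0.20189, so δ = +11.648°.
cos H₀ = −tan(-24.7°) tan(+11.648°) = 0.0948, H₀ = 1.4758 rad.
Bracket: H₀ sin φ sin δ + cos φ cos δ sin H₀ = 1.4758×-0.41787×0.20189 + 0.90851×0.97941×0.99550 = -0.124504 + 0.885800 = 0.761296.
Q̄ = (S₀/π) × [bracket] = (1361/π) × 0.761296 = 329.8 W/m².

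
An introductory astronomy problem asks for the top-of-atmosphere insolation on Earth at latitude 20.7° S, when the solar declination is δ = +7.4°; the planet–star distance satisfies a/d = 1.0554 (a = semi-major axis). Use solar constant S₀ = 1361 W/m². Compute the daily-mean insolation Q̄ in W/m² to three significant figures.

Q̄ ≈ 414 W/m²

cos H₀ = −tan(-20.7°) tan(+7.400°) = 0.0491, H₀ = 1.5217 rad.
Bracket: H₀ sin φ sin δ + cos φ cos δ sin H₀ = 1.5217×-0.35347×0.12880 + 0.93544×0.99167×0.99880 = -0.069278 + 0.926535 = 0.857257.
Inverse-square distance factor (a/d)² = 1.0554² = 1.113869.
Q̄ = (S₀/π) × 1.113869 × [bracket] = (1361/π) × 1.113869 × 0.857257 = 413.7 W/m².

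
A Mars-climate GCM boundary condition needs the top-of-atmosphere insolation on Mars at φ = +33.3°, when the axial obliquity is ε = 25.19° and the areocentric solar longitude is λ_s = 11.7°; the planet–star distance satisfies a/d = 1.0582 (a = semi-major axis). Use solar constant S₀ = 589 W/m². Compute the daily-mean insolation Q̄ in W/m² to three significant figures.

Q̄ ≈ 191 W/m²

sin δ = sin 25.19° × sin 11.7° = 0.08631, so δ = +4.951°.
cos H₀ = −tan(+33.3°) tan(+4.951°) = -0.0569, H₀ = 1.6277 rad.
Bracket: H₀ sin φ sin δ + cos φ cos δ sin H₀ = 1.6277×0.54902×0.08631 + 0.83581×0.99627×0.99838 = 0.077130 + 0.831343 = 0.908473.
Inverse-square distance factor (a/d)² = 1.0582² = 1.119787.
Q̄ = (S₀/π) × 1.119787 × [bracket] = (589/π) × 1.119787 × 0.908473 = 190.7 W/m².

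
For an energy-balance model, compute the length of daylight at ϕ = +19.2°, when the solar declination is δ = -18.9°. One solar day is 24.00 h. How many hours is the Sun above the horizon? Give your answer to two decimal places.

11.09 h

cos h₀ = −tan ϕ · tan δ = −tan(+19.2°) × tan(-18.900°) = 0.1192, so h₀ = 1.4513 rad = 83.15°.
Daylight = 2h₀/(2π) × 24.00 h = (1.4513/π) × 24.00 = 11.09 h.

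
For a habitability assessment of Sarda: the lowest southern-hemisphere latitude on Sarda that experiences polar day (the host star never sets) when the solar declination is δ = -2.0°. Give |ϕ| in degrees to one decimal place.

|ϕ| = 88.0°

Polar day requires cos h₀ = −tan ϕ tan δ ≤ −1, i.e. tan ϕ tan δ ≥ 1.
The boundary is |tan ϕ| · |tan δ| = 1, so |ϕ| = 90° − |δ| = 90° − 2.0° = 88.0° in the southern hemisphere.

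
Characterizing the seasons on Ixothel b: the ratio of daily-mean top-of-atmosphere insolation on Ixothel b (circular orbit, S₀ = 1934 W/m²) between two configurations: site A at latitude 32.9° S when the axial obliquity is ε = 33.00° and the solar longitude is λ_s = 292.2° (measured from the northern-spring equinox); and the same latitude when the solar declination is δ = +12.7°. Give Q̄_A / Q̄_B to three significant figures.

Q̄_A / Q̄_B ≈ 1.89

— Configuration A (φ=-32.9°):
Solar declination: sin δ = sin ε · sin λ_s = sin 33.00° × sin 292.2° = -0.50427, so δ = -30.283°.
cos H₀ = −tan(-32.9°) tan(-30.283°) = -0.3778, H₀ = 1.9582 rad.
Bracket: H₀ sin φ sin δ + cos φ cos δ sin H₀ = 1.9582×-0.54317×-0.50427 + 0.83962×0.86355×0.92590 = 0.536359 + 0.671327 = 1.207686.
Q̄ = (S₀/π) × [bracket] = (1934/π) × 1.207686 = 743.47 W/m².
— Configuration B (φ=-32.9°):
cos H₀ = −tan(-32.9°) tan(+12.700°) = 0.1458, H₀ = 1.4245 rad.
Bracket: H₀ sin φ sin δ + cos φ cos δ sin H₀ = 1.4245×-0.54317×0.21985 + 0.83962×0.97553×0.98932 = -0.170108 + 0.810327 = 0.640219.
Q̄ = (S₀/π) × [bracket] = (1934/π) × 0.640219 = 394.13 W/m².
Ratio Q̄_A / Q̄_B = 743.47 / 394.13 = 1.886.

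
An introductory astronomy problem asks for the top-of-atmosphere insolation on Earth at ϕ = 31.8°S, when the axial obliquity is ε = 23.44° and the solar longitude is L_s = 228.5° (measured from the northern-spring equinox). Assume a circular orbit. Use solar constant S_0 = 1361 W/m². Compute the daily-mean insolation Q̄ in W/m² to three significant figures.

Solar declination: sin δ = sin ε · sin L_s = sin 23.44° × sin 228.5° = -0.29793, so δ = -17.333°.
cos h₀ = −tan(-31.8°) tan(-17.333°) = -0.1935, h₀ = 1.7655 rad.
Bracket: h₀ sin ϕ sin δ + cos ϕ cos δ sin h₀ = 1.7655×-0.52696×-0.29793 + 0.84989×0.95459×0.98110 = 0.277179 + 0.795963 = 1.073142.
Q̄ = (S_0/π) × [bracket] = (1361/π) × 1.073142 = 464.9 W/m².

Q̄ ≈ 465 W/m²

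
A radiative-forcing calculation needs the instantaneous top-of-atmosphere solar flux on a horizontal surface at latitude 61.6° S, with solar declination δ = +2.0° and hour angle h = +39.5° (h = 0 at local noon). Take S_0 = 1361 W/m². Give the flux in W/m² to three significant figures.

cos θ_z = sin ϕ sin δ + cos ϕ cos δ cos h = -0.030699 + 0.366780 = 0.336081.
Flux = S_0 · cos θ_z = 1361 × 0.336081 = 457.4 W/m².

457 W/m²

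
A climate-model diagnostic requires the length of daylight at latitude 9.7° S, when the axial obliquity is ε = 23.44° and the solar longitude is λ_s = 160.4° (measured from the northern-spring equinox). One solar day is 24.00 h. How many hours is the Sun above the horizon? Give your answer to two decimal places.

Solar declination: sin δ = sin ε · sin λ_s = sin 23.44° × sin 160.4° = 0.13344, so δ = +7.668°.
cos H₀ = −tan φ · tan δ = −tan(-9.7°) × tan(+7.668°) = 0.0230, so H₀ = 1.5478 rad = 88.68°.
Daylight = 2H₀/(2π) × 24.00 h = (1.5478/π) × 24.00 = 11.82 h.

11.82 h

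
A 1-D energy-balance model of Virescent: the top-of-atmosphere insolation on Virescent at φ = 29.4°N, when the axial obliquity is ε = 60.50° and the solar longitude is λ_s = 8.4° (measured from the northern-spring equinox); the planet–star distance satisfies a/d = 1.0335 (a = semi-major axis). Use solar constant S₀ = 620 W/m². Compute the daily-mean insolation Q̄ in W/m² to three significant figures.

Solar declination: sin δ = sin ε · sin λ_s = sin 60.50° × sin 8.4° = 0.12714, so δ = +7.305°.
cos H₀ = −tan(+29.4°) tan(+7.305°) = -0.0722, H₀ = 1.6431 rad.
Bracket: H₀ sin φ sin δ + cos φ cos δ sin H₀ = 1.6431×0.49090×0.12714 + 0.87121×0.99188×0.99739 = 0.102551 + 0.861880 = 0.964431.
Inverse-square distance factor (a/d)² = 1.0335² = 1.068122.
Q̄ = (S₀/π) × 1.068122 × [bracket] = (620/π) × 1.068122 × 0.964431 = 203.3 W/m².

Q̄ ≈ 203 W/m²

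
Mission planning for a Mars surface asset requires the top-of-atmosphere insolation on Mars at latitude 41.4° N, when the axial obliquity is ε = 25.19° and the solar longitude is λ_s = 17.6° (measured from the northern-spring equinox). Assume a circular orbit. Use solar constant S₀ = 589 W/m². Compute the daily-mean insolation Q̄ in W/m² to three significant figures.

Solar declination: sin δ = sin ε · sin λ_s = sin 25.19° × sin 17.6° = 0.12870, so δ = +7.394°.
cos H₀ = −tan(+41.4°) tan(+7.394°) = -0.1144, H₀ = 1.6855 rad.
Bracket: H₀ sin φ sin δ + cos φ cos δ sin H₀ = 1.6855×0.66131×0.12870 + 0.75011×0.99168×0.99343 = 0.143454 + 0.738982 = 0.882436.
Q̄ = (S₀/π) × [bracket] = (589/π) × 0.882436 = 165.4 W/m².

Q̄ ≈ 165 W/m²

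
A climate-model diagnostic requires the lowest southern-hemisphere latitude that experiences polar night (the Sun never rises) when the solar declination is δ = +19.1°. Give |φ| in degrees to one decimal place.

Polar night requires cos H₀ = −tan φ tan δ ≥ 1, i.e. tan φ tan δ ≤ −1.
The boundary is |tan φ| · |tan δ| = 1, so |φ| = 90° − |δ| = 90° − 19.1° = 70.9° in the southern hemisphere.

|φ| = 70.9°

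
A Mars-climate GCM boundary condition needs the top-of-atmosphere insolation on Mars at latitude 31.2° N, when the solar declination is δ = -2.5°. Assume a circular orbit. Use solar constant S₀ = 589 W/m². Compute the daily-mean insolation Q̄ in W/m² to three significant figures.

cos H₀ = −tan(+31.2°) tan(-2.500°) = 0.0264, H₀ = 1.5444 rad.
Bracket: H₀ sin φ sin δ + cos φ cos δ sin H₀ = 1.5444×0.51803×-0.04362 + 0.85536×0.99905×0.99965 = -0.034898 + 0.854248 = 0.819350.
Q̄ = (S₀/π) × [bracket] = (589/π) × 0.819350 = 153.6 W/m².

Q̄ ≈ 154 W/m²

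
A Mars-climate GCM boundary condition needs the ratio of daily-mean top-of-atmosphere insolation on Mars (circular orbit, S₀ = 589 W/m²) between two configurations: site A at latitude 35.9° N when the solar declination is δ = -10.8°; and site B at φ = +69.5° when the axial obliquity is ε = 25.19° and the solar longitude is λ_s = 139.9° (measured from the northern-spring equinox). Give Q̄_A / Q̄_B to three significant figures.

— Configuration A (φ=+35.9°):
cos H₀ = −tan(+35.9°) tan(-10.800°) = 0.1381, H₀ = 1.4323 rad.
Bracket: H₀ sin φ sin δ + cos φ cos δ sin H₀ = 1.4323×0.58637×-0.18738 + 0.81004×0.98229×0.99042 = -0.157373 + 0.788071 = 0.630698.
Q̄ = (S₀/π) × [bracket] = (589/π) × 0.630698 = 118.25 W/m².
— Configuration B (φ=+69.5°):
Solar declination: sin δ = sin ε · sin λ_s = sin 25.19° × sin 139.9° = 0.27415, so δ = +15.912°.
cos H₀ = −tan(+69.5°) tan(+15.912°) = -0.7625, H₀ = 2.4379 rad.
Bracket: H₀ sin φ sin δ + cos φ cos δ sin H₀ = 2.4379×0.93667×0.27415 + 0.35021×0.96169×0.64703 = 0.626024 + 0.217915 = 0.843939.
Q̄ = (S₀/π) × [bracket] = (589/π) × 0.843939 = 158.23 W/m².
Ratio Q̄_A / Q̄_B = 118.25 / 158.23 = 0.7473.

Q̄_A / Q̄_B ≈ 0.747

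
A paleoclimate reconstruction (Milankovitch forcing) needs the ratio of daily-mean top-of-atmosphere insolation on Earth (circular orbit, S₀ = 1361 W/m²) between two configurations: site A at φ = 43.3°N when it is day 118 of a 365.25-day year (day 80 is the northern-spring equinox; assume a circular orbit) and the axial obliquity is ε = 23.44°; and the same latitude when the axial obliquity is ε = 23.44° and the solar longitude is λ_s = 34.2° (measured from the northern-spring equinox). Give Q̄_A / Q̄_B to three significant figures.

— Configuration A (φ=+43.3°):
Solar longitude: λ_s = 360° × (118 − 80)/365.25 = 37.454°.
sin δ = sin 23.44° × sin 37.454° = 0.24190, so δ = +13.999°.
cos H₀ = −tan(+43.3°) tan(+13.999°) = -0.2349, H₀ = 1.8079 rad.
Bracket: H₀ sin φ sin δ + cos φ cos δ sin H₀ = 1.8079×0.68582×0.24190 + 0.72777×0.97030×0.97201 = 0.299930 + 0.686390 = 0.986320.
Q̄ = (S₀/π) × [bracket] = (1361/π) × 0.986320 = 427.29 W/m².
— Configuration B (φ=+43.3°):
Solar declination: sin δ = sin ε · sin λ_s = sin 23.44° × sin 34.2° = 0.22359, so δ = +12.920°.
cos H₀ = −tan(+43.3°) tan(+12.920°) = -0.2162, H₀ = 1.7887 rad.
Bracket: H₀ sin φ sin δ + cos φ cos δ sin H₀ = 1.7887×0.68582×0.22359 + 0.72777×0.97468×0.97635 = 0.274284 + 0.692567 = 0.966851.
Q̄ = (S₀/π) × [bracket] = (1361/π) × 0.966851 = 418.86 W/m².
Ratio Q̄_A / Q̄_B = 427.29 / 418.86 = 1.020.

Q̄_A / Q̄_B ≈ 1.02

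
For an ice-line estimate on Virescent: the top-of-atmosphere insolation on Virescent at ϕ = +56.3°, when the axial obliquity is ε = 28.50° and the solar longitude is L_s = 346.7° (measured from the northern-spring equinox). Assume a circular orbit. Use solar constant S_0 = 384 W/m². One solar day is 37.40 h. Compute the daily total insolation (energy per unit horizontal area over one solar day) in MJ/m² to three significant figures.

6.84 MJ/m²

Solar declination: sin δ = sin ε · sin L_s = sin 28.50° × sin 346.7° = -0.10977, so δ = -6.302°.
cos h₀ = −tan(+56.3°) tan(-6.302°) = 0.1656, h₀ = 1.4044 rad.
Bracket: h₀ sin ϕ sin δ + cos ϕ cos δ sin h₀ = 1.4044×0.83195×-0.10977 + 0.55484×0.99396×0.98619 = -0.128254 + 0.543873 = 0.415619.
Q̄ = (S_0/π) × [bracket] = (384/π) × 0.415619 = 50.802 W/m².
Daily total = Q̄ × 37.40 h × 3600 s/h = 50.802 × 37.40 × 3600 / 10⁶ = 6.840 MJ/m².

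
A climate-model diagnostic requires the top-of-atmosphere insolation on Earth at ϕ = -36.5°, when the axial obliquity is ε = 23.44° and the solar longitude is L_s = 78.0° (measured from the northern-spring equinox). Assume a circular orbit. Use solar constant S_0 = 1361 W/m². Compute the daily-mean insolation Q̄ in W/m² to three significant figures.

Q̄ ≈ 179 W/m²

Solar declination: sin δ = sin ε · sin L_s = sin 23.44° × sin 78.0° = 0.38910, so δ = +22.898°.
cos h₀ = −tan(-36.5°) tan(+22.898°) = 0.3125, h₀ = 1.2529 rad.
Bracket: h₀ sin ϕ sin δ + cos ϕ cos δ sin h₀ = 1.2529×-0.59482×0.38910 + 0.80386×0.92120×0.94990 = -0.289977 + 0.703416 = 0.413439.
Q̄ = (S_0/π) × [bracket] = (1361/π) × 0.413439 = 179.1 W/m².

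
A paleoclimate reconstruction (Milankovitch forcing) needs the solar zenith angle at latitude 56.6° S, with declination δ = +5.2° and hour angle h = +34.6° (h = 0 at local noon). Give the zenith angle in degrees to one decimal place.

cos θ_z = sin φ sin δ + cos φ cos δ cos h = -0.075664 + 0.451256 = 0.375592.
θ_z = arccos(0.375592) = 67.9°.

θ_z = 67.9°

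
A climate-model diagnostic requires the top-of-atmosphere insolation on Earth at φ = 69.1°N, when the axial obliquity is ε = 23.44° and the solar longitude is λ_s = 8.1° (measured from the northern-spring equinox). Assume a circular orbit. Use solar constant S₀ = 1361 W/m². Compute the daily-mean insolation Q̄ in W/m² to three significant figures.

Solar declination: sin δ = sin ε · sin λ_s = sin 23.44° × sin 8.1° = 0.05605, so δ = +3.213°.
cos H₀ = −tan(+69.1°) tan(+3.213°) = -0.1470, H₀ = 1.7183 rad.
Bracket: H₀ sin φ sin δ + cos φ cos δ sin H₀ = 1.7183×0.93420×0.05605 + 0.35674×0.99843×0.98914 = 0.089973 + 0.352312 = 0.442285.
Q̄ = (S₀/π) × [bracket] = (1361/π) × 0.442285 = 191.6 W/m².

Q̄ ≈ 192 W/m²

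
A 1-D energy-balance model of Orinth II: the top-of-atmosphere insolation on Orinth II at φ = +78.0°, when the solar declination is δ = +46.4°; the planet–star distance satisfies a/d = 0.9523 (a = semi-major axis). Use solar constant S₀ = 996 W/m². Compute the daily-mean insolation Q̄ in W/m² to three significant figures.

cos H₀ = −tan(+78.0°) tan(+46.400°) = -4.9403 ≤ −1 ⇒ polar day, H₀ = π.
Bracket: H₀ sin φ sin δ + cos φ cos δ sin H₀ = 3.1416×0.97815×0.72417 + 0.20791×0.68962×0.00000 = 2.225343 + 0.000000 = 2.225343.
Inverse-square distance factor (a/d)² = 0.9523² = 0.906875.
Q̄ = (S₀/π) × 0.906875 × [bracket] = (996/π) × 0.906875 × 2.225343 = 639.8 W/m².

Q̄ ≈ 640 W/m²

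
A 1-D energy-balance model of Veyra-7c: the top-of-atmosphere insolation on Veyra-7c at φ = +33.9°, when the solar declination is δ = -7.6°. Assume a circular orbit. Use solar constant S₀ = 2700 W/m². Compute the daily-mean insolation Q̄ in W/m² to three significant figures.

cos H₀ = −tan(+33.9°) tan(-7.600°) = 0.0897, H₀ = 1.4810 rad.
Bracket: H₀ sin φ sin δ + cos φ cos δ sin H₀ = 1.4810×0.55775×-0.13226 + 0.83001×0.99122×0.99597 = -0.109250 + 0.819407 = 0.710157.
Q̄ = (S₀/π) × [bracket] = (2700/π) × 0.710157 = 610.3 W/m².

Q̄ ≈ 610 W/m²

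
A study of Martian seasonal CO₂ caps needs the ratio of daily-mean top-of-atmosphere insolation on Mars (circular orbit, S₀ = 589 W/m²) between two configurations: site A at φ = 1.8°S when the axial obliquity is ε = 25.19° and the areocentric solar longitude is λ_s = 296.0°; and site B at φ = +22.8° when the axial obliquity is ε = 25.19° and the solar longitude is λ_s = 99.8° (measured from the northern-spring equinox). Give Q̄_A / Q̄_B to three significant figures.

— Configuration A (φ=-1.8°):
sin δ = sin 25.19° × sin 296.0° = -0.38255, so δ = -22.491°.
cos H₀ = −tan(-1.8°) tan(-22.491°) = -0.0130, H₀ = 1.5838 rad.
Bracket: H₀ sin φ sin δ + cos φ cos δ sin H₀ = 1.5838×-0.03141×-0.38255 + 0.99951×0.92394×0.99992 = 0.019031 + 0.923413 = 0.942444.
Q̄ = (S₀/π) × [bracket] = (589/π) × 0.942444 = 176.69 W/m².
— Configuration B (φ=+22.8°):
Solar declination: sin δ = sin ε · sin λ_s = sin 25.19° × sin 99.8° = 0.41941, so δ = +24.797°.
cos H₀ = −tan(+22.8°) tan(+24.797°) = -0.1942, H₀ = 1.7662 rad.
Bracket: H₀ sin φ sin δ + cos φ cos δ sin H₀ = 1.7662×0.38752×0.41941 + 0.92186×0.90780×0.98096 = 0.287060 + 0.820931 = 1.107991.
Q̄ = (S₀/π) × [bracket] = (589/π) × 1.107991 = 207.73 W/m².
Ratio Q̄_A / Q̄_B = 176.69 / 207.73 = 0.8506.

Q̄_A / Q̄_B ≈ 0.851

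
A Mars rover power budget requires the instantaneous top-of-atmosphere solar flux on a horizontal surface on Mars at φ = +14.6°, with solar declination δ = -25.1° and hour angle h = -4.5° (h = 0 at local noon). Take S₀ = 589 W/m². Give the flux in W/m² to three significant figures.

452 W/m²

cos θ_z = sin φ sin δ + cos φ cos δ cos h = -0.106928 + 0.873626 = 0.766698.
Flux = S₀ · cos θ_z = 589 × 0.766698 = 451.6 W/m².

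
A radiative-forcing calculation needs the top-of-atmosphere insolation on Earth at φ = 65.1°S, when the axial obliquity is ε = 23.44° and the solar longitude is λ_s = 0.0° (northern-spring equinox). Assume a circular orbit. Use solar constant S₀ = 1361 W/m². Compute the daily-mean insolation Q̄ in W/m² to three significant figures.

Q̄ ≈ 182 W/m²

Solar declination: sin δ = sin ε · sin λ_s = sin 23.44° × sin 0.0° = 0.00000, so δ = +0.000°.
cos H₀ = −tan(-65.1°) tan(+0.000°) = 0.0000, H₀ = 1.5708 rad.
Bracket: H₀ sin φ sin δ + cos φ cos δ sin H₀ = 1.5708×-0.90704×0.00000 + 0.42104×1.00000×1.00000 = -0.000000 + 0.421040 = 0.421040.
Q̄ = (S₀/π) × [bracket] = (1361/π) × 0.421040 = 182.4 W/m².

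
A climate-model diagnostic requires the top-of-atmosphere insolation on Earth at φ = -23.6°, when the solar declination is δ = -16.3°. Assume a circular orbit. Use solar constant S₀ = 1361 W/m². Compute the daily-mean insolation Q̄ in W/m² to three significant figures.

Q̄ ≈ 461 W/m²

cos H₀ = −tan(-23.6°) tan(-16.300°) = -0.1278, H₀ = 1.6989 rad.
Bracket: H₀ sin φ sin δ + cos φ cos δ sin H₀ = 1.6989×-0.40035×-0.28067 + 0.91636×0.95981×0.99181 = 0.190899 + 0.872328 = 1.063227.
Q̄ = (S₀/π) × [bracket] = (1361/π) × 1.063227 = 460.6 W/m².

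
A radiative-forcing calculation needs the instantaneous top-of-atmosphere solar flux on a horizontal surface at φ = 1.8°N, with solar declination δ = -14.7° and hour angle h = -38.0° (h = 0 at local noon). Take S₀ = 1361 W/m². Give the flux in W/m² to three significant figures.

cos θ_z = sin φ sin δ + cos φ cos δ cos h = -0.007971 + 0.761841 = 0.753870.
Flux = S₀ · cos θ_z = 1361 × 0.753870 = 1026 W/m².

1.03e+03 W/m²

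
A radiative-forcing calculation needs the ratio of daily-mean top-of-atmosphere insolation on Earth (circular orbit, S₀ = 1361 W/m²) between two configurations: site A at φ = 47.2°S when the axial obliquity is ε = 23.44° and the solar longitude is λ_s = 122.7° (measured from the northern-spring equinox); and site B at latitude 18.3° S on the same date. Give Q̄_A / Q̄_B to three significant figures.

Q̄_A / Q̄_B ≈ 0.411

— Configuration A (φ=-47.2°):
Solar declination: sin δ = sin ε · sin λ_s = sin 23.44° × sin 122.7° = 0.33474, so δ = +19.557°.
cos H₀ = −tan(-47.2°) tan(+19.557°) = 0.3836, H₀ = 1.1771 rad.
Bracket: H₀ sin φ sin δ + cos φ cos δ sin H₀ = 1.1771×-0.73373×0.33474 + 0.67944×0.94231×0.92349 = -0.289106 + 0.591258 = 0.302152.
Q̄ = (S₀/π) × [bracket] = (1361/π) × 0.302152 = 130.90 W/m².
— Configuration B (φ=-18.3°):
cos H₀ = −tan(-18.3°) tan(+19.557°) = 0.1175, H₀ = 1.4530 rad.
Bracket: H₀ sin φ sin δ + cos φ cos δ sin H₀ = 1.4530×-0.31399×0.33474 + 0.94943×0.94231×0.99307 = -0.152718 + 0.888457 = 0.735739.
Q̄ = (S₀/π) × [bracket] = (1361/π) × 0.735739 = 318.74 W/m².
Ratio Q̄_A / Q̄_B = 130.90 / 318.74 = 0.4107.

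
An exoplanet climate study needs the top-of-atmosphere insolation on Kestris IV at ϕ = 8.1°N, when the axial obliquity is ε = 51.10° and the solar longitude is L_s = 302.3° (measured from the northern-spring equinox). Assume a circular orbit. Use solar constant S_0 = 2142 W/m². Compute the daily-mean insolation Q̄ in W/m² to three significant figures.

Solar declination: sin δ = sin ε · sin L_s = sin 51.10° × sin 302.3° = -0.65782, so δ = -41.134°.
cos h₀ = −tan(+8.1°) tan(-41.134°) = 0.1243, h₀ = 1.4462 rad.
Bracket: h₀ sin ϕ sin δ + cos ϕ cos δ sin h₀ = 1.4462×0.14090×-0.65782 + 0.99002×0.75318×0.99224 = -0.134044 + 0.739877 = 0.605833.
Q̄ = (S_0/π) × [bracket] = (2142/π) × 0.605833 = 413.1 W/m².

Q̄ ≈ 413 W/m²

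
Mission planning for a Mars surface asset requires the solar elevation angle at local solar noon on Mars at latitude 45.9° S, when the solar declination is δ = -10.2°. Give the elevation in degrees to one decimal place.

54.3°

At local noon the hour angle is zero, so the zenith angle equals |ϕ − δ| = |-45.9° − (-10.200°)| = 35.700°.
Elevation = 90° − 35.700° = 54.3°.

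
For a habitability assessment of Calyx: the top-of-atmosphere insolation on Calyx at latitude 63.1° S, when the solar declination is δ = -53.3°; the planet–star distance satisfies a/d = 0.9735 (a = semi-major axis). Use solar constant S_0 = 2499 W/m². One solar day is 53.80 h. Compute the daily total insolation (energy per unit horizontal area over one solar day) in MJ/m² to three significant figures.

cos h₀ = −tan(-63.1°) tan(-53.300°) = -2.6444 ≤ −1 ⇒ polar day, h₀ = π.
Bracket: h₀ sin ϕ sin δ + cos ϕ cos δ sin h₀ = 3.1416×-0.89180×-0.80178 + 0.45243×0.59763×0.00000 = 2.246330 + 0.000000 = 2.246330.
Inverse-square distance factor (a/d)² = 0.9735² = 0.947702.
Q̄ = (S_0/π) × 0.947702 × [bracket] = (2499/π) × 0.947702 × 2.246330 = 1693.4 W/m².
Daily total = Q̄ × 53.80 h × 3600 s/h = 1693.4 × 53.80 × 3600 / 10⁶ = 328.0 MJ/m².

328 MJ/m²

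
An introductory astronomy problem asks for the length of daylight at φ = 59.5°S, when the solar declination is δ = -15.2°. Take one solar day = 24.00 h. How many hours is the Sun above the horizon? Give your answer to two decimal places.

cos H₀ = −tan φ · tan δ = −tan(-59.5°) × tan(-15.200°) = -0.4612, so H₀ = 2.0502 rad = 117.47°.
Daylight = 2H₀/(2π) × 24.00 h = (2.0502/π) × 24.00 = 15.66 h.

15.66 h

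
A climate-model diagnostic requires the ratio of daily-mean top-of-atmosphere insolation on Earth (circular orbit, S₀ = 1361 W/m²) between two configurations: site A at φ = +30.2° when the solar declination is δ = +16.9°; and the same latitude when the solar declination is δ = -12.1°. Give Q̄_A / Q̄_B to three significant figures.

— Configuration A (φ=+30.2°):
cos H₀ = −tan(+30.2°) tan(+16.900°) = -0.1768, H₀ = 1.7486 rad.
Bracket: H₀ sin φ sin δ + cos φ cos δ sin H₀ = 1.7486×0.50302×0.29070 + 0.86427×0.95681×0.98424 = 0.255694 + 0.813910 = 1.069604.
Q̄ = (S₀/π) × [bracket] = (1361/π) × 1.069604 = 463.37 W/m².
— Configuration B (φ=+30.2°):
cos H₀ = −tan(+30.2°) tan(-12.100°) = 0.1248, H₀ = 1.4457 rad.
Bracket: H₀ sin φ sin δ + cos φ cos δ sin H₀ = 1.4457×0.50302×-0.20962 + 0.86427×0.97778×0.99219 = -0.152439 + 0.838466 = 0.686027.
Q̄ = (S₀/π) × [bracket] = (1361/π) × 0.686027 = 297.20 W/m².
Ratio Q̄_A / Q̄_B = 463.37 / 297.20 = 1.559.

Q̄_A / Q̄_B ≈ 1.56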